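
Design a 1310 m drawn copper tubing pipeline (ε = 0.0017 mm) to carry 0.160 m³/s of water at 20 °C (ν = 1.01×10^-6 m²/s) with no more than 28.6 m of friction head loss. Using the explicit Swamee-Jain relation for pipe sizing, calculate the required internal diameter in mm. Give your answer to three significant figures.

Swamee-Jain (Type III): D = 0.66·[ε^1.25·(LQ²/(gh_f))^4.75 + ν·Q^9.4·(L/(gh_f))^5.2]^0.04
LQ²/(gh_f) = 0.1195; L/(gh_f) = 4.669
Term 1 = ε^1.25·(…)^4.75 = 2.55×10^-12; Term 2 = ν·Q^9.4·(…)^5.2 = 1.01×10^-10
D = 0.66·(2.55×10^-12 + 1.01×10^-10)^0.04 = 0.2631 m = 263 mm
Check: V = 2.94 m/s, Re = 7.67×10^5, f = 0.01228, h_f = 27.0 m ≈ 28.6 m ✓

D ≈ 263 mm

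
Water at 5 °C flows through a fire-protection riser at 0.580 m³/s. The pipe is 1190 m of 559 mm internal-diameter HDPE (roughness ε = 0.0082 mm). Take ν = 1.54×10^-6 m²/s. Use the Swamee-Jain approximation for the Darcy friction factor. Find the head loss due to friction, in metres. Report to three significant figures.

h_f ≈ 7.42 m

V = 4Q/(πD²) = 4·0.580/(π·0.559²) = 2.363 m/s
Re = VD/ν = 2.363·0.559/1.54×10^-6 = 8.58×10^5 → turbulent
ε/D = 0.0082/559 = 1.47×10^-5
Swamee-Jain: f = 0.01224
h_f = f(L/D)V²/(2g) = 0.01224·(1190/0.559)·2.363²/(2·9.81) = 7.415 m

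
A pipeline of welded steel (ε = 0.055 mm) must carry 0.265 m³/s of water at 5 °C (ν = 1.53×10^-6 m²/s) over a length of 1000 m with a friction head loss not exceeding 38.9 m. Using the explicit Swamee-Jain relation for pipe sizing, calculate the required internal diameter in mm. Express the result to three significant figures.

Swamee-Jain (Type III): D = 0.66·[ε^1.25·(LQ²/(gh_f))^4.75 + ν·Q^9.4·(L/(gh_f))^5.2]^0.04
LQ²/(gh_f) = 0.1840; L/(gh_f) = 2.620
Term 1 = ε^1.25·(…)^4.75 = 1.53×10^-9; Term 2 = ν·Q^9.4·(…)^5.2 = 8.69×10^-10
D = 0.66·(1.53×10^-9 + 8.69×10^-10)^0.04 = 0.2983 m = 298 mm
Check: V = 3.79 m/s, Re = 7.39×10^5, f = 0.01489, h_f = 36.5 m ≈ 38.9 m ✓

D ≈ 298 mm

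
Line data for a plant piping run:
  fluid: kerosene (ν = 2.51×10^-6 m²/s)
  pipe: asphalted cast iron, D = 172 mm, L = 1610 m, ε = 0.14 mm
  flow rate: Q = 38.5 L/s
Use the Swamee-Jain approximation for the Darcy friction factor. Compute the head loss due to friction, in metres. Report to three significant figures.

h_f ≈ 28.0 m

V = 4Q/(πD²) = 4·0.0385/(π·0.172²) = 1.657 m/s
Re = VD/ν = 1.657·0.172/2.51×10^-6 = 1.14×10^5 → turbulent
ε/D = 0.14/172 = 8.14×10^-4
Swamee-Jain: f = 0.02140
h_f = f(L/D)V²/(2g) = 0.02140·(1610/0.172)·1.657²/(2·9.81) = 28.03 m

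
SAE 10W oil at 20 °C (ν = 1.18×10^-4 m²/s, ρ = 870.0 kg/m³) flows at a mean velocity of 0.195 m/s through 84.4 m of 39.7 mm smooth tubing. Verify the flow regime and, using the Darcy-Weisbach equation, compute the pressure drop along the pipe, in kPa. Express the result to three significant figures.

Re = VD/ν = 0.195·0.03970/1.18×10^-4 = 65.6 → laminar (Re < 2300)
f = 64/Re = 0.9755
h_f = f(L/D)V²/(2g) = 0.9755·(84.4/0.03970)·0.195²/(2·9.81) = 4.019 m
Δp = ρg·h_f = 870.0·9.81·4.019 = 34.30 kPa

Δp ≈ 34.3 kPa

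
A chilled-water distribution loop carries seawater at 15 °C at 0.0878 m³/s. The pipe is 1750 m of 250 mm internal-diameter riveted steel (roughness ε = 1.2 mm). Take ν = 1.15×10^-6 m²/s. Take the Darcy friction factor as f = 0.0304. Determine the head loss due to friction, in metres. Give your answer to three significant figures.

V = 4Q/(πD²) = 4·0.0878/(π·0.250²) = 1.789 m/s
h_f = f(L/D)V²/(2g) = 0.03040·(1750/0.250)·1.789²/(2·9.81) = 34.70 m

h_f ≈ 34.7 m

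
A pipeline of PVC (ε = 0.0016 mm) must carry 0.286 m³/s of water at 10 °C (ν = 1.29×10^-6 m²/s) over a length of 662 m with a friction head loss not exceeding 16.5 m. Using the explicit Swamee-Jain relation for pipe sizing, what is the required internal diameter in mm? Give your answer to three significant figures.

D ≈ 321 mm

Swamee-Jain (Type III): D = 0.66·[ε^1.25·(LQ²/(gh_f))^4.75 + ν·Q^9.4·(L/(gh_f))^5.2]^0.04
LQ²/(gh_f) = 0.3345; L/(gh_f) = 4.090
Term 1 = ε^1.25·(…)^4.75 = 3.13×10^-10; Term 2 = ν·Q^9.4·(…)^5.2 = 1.52×10^-8
D = 0.66·(3.13×10^-10 + 1.52×10^-8)^0.04 = 0.3215 m = 321 mm
Check: V = 3.52 m/s, Re = 8.78×10^5, f = 0.01198, h_f = 15.6 m ≈ 16.5 m ✓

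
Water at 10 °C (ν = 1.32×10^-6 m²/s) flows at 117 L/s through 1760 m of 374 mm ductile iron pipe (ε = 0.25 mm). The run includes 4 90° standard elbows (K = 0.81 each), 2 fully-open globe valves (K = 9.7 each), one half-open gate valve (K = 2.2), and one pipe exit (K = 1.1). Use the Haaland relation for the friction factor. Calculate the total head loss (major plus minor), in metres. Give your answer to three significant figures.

V = 4Q/(πD²) = 1.065 m/s; V²/2g = 0.05781 m
Re = 3.02×10^5, ε/D = 6.68×10^-4 → f = 0.01898 (Haaland)
Major: h_f = f(L/D)·V²/2g = 0.01898·4706·0.05781 = 5.165 m
Minor: ΣK = 25.9; h_m = ΣK·V²/2g = 1.500 m
Total H_L = 5.165 + 1.500 = 6.664 m

H_L ≈ 6.66 m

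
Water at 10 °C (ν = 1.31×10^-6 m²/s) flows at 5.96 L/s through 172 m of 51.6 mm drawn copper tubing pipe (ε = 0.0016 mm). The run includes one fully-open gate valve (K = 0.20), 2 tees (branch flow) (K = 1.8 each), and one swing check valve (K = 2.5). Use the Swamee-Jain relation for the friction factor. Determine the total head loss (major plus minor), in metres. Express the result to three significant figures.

H_L ≈ 27.0 m

V = 4Q/(πD²) = 2.850 m/s; V²/2g = 0.4140 m
Re = 1.12×10^5, ε/D = 3.10×10^-5 → f = 0.01764 (Swamee-Jain)
Major: h_f = f(L/D)·V²/2g = 0.01764·3333·0.4140 = 24.34 m
Minor: ΣK = 6.30; h_m = ΣK·V²/2g = 2.608 m
Total H_L = 24.34 + 2.608 = 26.95 m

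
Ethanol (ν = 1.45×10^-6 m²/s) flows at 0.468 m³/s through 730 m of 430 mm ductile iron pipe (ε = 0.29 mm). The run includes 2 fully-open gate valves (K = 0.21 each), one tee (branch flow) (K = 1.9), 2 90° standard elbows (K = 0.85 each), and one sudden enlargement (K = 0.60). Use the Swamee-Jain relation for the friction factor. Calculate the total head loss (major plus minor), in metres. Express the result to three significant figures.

H_L ≈ 19.0 m

V = 4Q/(πD²) = 3.223 m/s; V²/2g = 0.5293 m
Re = 9.56×10^5, ε/D = 6.74×10^-4 → f = 0.01840 (Swamee-Jain)
Major: h_f = f(L/D)·V²/2g = 0.01840·1698·0.5293 = 16.54 m
Minor: ΣK = 4.62; h_m = ΣK·V²/2g = 2.446 m
Total H_L = 16.54 + 2.446 = 18.98 m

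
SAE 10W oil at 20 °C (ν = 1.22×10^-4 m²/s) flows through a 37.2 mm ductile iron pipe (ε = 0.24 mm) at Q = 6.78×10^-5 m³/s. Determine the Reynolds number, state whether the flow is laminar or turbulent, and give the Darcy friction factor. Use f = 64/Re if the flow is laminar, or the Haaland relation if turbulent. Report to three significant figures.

V = 4Q/(πD²) = 0.06238 m/s
Re = VD/ν = 0.06238·0.0372/1.22×10^-4 = 19.0
Re < 2300 → laminar → f = 64/Re = 3.365

Re ≈ 19.0; laminar; f = 64/Re ≈ 3.36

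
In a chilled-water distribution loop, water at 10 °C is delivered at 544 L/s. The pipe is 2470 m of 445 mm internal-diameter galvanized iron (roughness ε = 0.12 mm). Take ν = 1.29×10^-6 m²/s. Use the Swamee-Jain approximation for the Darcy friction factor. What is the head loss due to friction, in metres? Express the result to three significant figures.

h_f ≈ 53.1 m

V = 4Q/(πD²) = 4·0.544/(π·0.445²) = 3.498 m/s
Re = VD/ν = 3.498·0.445/1.29×10^-6 = 1.21×10^6 → turbulent
ε/D = 0.12/445 = 2.70×10^-4
Swamee-Jain: f = 0.01535
h_f = f(L/D)V²/(2g) = 0.01535·(2470/0.445)·3.498²/(2·9.81) = 53.14 m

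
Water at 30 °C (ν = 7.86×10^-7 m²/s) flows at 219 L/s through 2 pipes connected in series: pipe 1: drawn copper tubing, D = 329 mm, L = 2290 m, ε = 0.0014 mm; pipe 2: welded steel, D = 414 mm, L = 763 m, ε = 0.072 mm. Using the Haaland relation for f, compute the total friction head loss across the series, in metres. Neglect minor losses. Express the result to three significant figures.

Pipe 1: V = 2.576 m/s, Re = 1.08×10^6, ε/D = 4.26×10^-6, f = 0.01152, h_1 = f(L/D)V²/2g = 27.11 m
Pipe 2: V = 1.627 m/s, Re = 8.57×10^5, ε/D = 1.74×10^-4, f = 0.01443, h_2 = f(L/D)V²/2g = 3.589 m
Series → Q common, losses add: H = Σh = 30.70 m

H ≈ 30.7 m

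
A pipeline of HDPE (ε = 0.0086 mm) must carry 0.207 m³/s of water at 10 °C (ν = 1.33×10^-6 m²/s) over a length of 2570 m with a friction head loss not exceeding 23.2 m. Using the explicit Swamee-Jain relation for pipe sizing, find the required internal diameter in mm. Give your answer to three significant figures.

Swamee-Jain (Type III): D = 0.66·[ε^1.25·(LQ²/(gh_f))^4.75 + ν·Q^9.4·(L/(gh_f))^5.2]^0.04
LQ²/(gh_f) = 0.4839; L/(gh_f) = 11.29
Term 1 = ε^1.25·(…)^4.75 = 1.48×10^-8; Term 2 = ν·Q^9.4·(…)^5.2 = 1.47×10^-7
D = 0.66·(1.48×10^-8 + 1.47×10^-7)^0.04 = 0.3531 m = 353 mm
Check: V = 2.11 m/s, Re = 5.61×10^5, f = 0.01323, h_f = 21.9 m ≈ 23.2 m ✓

D ≈ 353 mm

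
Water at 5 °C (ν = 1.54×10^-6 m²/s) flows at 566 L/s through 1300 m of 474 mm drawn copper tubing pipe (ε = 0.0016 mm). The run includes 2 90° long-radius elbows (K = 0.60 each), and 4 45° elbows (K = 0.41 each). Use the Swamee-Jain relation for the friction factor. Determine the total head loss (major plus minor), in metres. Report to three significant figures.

V = 4Q/(πD²) = 3.208 m/s; V²/2g = 0.5244 m
Re = 9.87×10^5, ε/D = 3.38×10^-6 → f = 0.01172 (Swamee-Jain)
Major: h_f = f(L/D)·V²/2g = 0.01172·2743·0.5244 = 16.85 m
Minor: ΣK = 2.84; h_m = ΣK·V²/2g = 1.489 m
Total H_L = 16.85 + 1.489 = 18.34 m

H_L ≈ 18.3 m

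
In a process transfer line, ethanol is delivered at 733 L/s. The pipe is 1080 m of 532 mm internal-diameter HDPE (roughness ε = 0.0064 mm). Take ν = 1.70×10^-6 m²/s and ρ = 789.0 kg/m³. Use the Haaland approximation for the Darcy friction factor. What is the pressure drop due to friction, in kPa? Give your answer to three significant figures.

V = 4Q/(πD²) = 4·0.733/(π·0.532²) = 3.298 m/s
Re = VD/ν = 3.298·0.532/1.70×10^-6 = 1.03×10^6 → turbulent
ε/D = 0.0064/532 = 1.20×10^-5
Haaland: f = 0.01175
h_f = f(L/D)V²/(2g) = 0.01175·(1080/0.532)·3.298²/(2·9.81) = 13.22 m
Δp = ρg·h_f = 789.0·9.81·13.22 = 102.3 kPa

Δp ≈ 102 kPa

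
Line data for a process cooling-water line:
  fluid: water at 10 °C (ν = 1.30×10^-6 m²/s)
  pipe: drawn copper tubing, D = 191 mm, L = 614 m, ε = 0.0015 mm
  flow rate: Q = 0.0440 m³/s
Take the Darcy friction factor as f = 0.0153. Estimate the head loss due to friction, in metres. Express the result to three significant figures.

V = 4Q/(πD²) = 4·0.0440/(π·0.191²) = 1.536 m/s
h_f = f(L/D)V²/(2g) = 0.01530·(614/0.191)·1.536²/(2·9.81) = 5.912 m

h_f ≈ 5.91 m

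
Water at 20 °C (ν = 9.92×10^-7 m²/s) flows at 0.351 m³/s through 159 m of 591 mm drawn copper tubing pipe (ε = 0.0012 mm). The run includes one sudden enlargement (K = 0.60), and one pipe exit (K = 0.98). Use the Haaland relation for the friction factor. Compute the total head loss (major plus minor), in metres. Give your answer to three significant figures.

H_L ≈ 0.405 m

V = 4Q/(πD²) = 1.280 m/s; V²/2g = 0.08344 m
Re = 7.62×10^5, ε/D = 2.03×10^-6 → f = 0.01216 (Haaland)
Major: h_f = f(L/D)·V²/2g = 0.01216·269.0·0.08344 = 0.2730 m
Minor: ΣK = 1.58; h_m = ΣK·V²/2g = 0.1318 m
Total H_L = 0.2730 + 0.1318 = 0.4048 m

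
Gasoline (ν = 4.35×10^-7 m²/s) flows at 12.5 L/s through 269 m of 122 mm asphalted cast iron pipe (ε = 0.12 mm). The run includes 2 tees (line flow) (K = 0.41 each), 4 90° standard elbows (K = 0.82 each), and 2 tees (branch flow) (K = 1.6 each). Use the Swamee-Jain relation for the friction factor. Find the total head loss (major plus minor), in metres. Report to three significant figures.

H_L ≈ 3.08 m

V = 4Q/(πD²) = 1.069 m/s; V²/2g = 0.05828 m
Re = 3.00×10^5, ε/D = 9.84×10^-4 → f = 0.02068 (Swamee-Jain)
Major: h_f = f(L/D)·V²/2g = 0.02068·2205·0.05828 = 2.657 m
Minor: ΣK = 7.30; h_m = ΣK·V²/2g = 0.4254 m
Total H_L = 2.657 + 0.4254 = 3.083 m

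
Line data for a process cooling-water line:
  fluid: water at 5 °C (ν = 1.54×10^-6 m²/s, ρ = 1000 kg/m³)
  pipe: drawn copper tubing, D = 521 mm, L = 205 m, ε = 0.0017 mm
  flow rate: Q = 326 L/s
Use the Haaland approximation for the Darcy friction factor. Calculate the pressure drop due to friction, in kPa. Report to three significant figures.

Δp ≈ 5.99 kPa

V = 4Q/(πD²) = 4·0.326/(π·0.521²) = 1.529 m/s
Re = VD/ν = 1.529·0.521/1.54×10^-6 = 5.17×10^5 → turbulent
ε/D = 0.0017/521 = 3.26×10^-6
Haaland: f = 0.01302
h_f = f(L/D)V²/(2g) = 0.01302·(205/0.521)·1.529²/(2·9.81) = 0.6106 m
Δp = ρg·h_f = 1000·9.81·0.6106 = 5.990 kPa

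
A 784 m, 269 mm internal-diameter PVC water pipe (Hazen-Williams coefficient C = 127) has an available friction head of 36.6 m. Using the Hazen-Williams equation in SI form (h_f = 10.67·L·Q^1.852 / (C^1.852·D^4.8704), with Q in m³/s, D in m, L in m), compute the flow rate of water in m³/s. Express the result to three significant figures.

Q ≈ 0.214 m³/s

Rearranging: Q = [h_f·C^1.852·D^4.8704 / (10.67·L)]^(1/1.852)
Q = [36.6·127^1.852·0.269^4.8704 / (10.67·784)]^0.540 = 0.2140 m³/s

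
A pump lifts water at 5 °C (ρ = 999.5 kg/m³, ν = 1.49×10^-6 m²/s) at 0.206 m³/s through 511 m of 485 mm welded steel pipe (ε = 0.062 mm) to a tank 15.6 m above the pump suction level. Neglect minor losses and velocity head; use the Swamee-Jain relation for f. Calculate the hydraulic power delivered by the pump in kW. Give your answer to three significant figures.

V = 4Q/(πD²) = 1.115 m/s; Re = 3.63×10^5; ε/D = 1.28×10^-4; f = 0.01533
h_f = f(L/D)V²/2g = 1.023 m
Total head H = z + h_f = 15.6 + 1.023 = 16.62 m
P_hyd = ρgQH = 999.5·9.81·0.206·16.62 = 33.58 kW

P_hyd ≈ 33.6 kW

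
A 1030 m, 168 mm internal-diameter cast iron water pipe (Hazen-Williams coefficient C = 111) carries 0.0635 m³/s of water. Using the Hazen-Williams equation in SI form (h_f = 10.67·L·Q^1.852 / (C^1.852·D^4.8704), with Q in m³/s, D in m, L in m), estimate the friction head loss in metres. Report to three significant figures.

h_f ≈ 64.4 m

h_f = 10.67·1030·0.0635^1.852 / (111^1.852·0.168^4.8704) = 64.40 m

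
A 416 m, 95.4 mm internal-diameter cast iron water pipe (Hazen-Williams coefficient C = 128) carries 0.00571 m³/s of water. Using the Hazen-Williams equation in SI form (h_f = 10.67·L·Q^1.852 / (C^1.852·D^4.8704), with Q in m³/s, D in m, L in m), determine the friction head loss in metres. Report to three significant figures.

h_f ≈ 3.63 m

h_f = 10.67·416·0.00571^1.852 / (128^1.852·0.0954^4.8704) = 3.631 m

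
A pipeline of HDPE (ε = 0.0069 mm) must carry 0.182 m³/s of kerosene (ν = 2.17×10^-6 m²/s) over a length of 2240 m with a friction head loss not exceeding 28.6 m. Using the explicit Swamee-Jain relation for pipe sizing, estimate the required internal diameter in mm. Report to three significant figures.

D ≈ 319 mm

Swamee-Jain (Type III): D = 0.66·[ε^1.25·(LQ²/(gh_f))^4.75 + ν·Q^9.4·(L/(gh_f))^5.2]^0.04
LQ²/(gh_f) = 0.2645; L/(gh_f) = 7.984
Term 1 = ε^1.25·(…)^4.75 = 6.38×10^-10; Term 2 = ν·Q^9.4·(…)^5.2 = 1.18×10^-8
D = 0.66·(6.38×10^-10 + 1.18×10^-8)^0.04 = 0.3187 m = 319 mm
Check: V = 2.28 m/s, Re = 3.35×10^5, f = 0.01435, h_f = 26.8 m ≈ 28.6 m ✓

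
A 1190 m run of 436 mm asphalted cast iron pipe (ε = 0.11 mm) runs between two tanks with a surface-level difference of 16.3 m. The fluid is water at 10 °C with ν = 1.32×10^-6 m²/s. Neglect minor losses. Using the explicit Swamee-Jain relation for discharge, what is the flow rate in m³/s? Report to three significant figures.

Q ≈ 0.413 m³/s

Swamee-Jain (Type II): Q = -0.965·√(gD⁵h_f/L)·ln[ε/(3.7D) + √(3.17ν²L/(gD³h_f))]
√(gD⁵h_f/L) = √(9.81·0.436⁵·16.3/1190) = 0.04601
ε/(3.7D) = 6.82×10^-5; √(3.17ν²L/(gD³h_f)) = 2.23×10^-5
Q = -0.965·0.04601·ln(9.046×10^-5) = 0.4134 m³/s
Check: V = 2.77 m/s, Re = 9.15×10^5, f = 0.01538, h_f = 16.4 m ≈ 16.3 m ✓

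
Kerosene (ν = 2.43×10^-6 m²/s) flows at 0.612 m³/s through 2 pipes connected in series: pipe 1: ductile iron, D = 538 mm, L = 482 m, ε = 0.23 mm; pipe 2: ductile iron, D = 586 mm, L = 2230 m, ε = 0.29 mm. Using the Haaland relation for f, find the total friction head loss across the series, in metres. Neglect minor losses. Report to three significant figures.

H ≈ 23.1 m

Pipe 1: V = 2.692 m/s, Re = 5.96×10^5, ε/D = 4.28×10^-4, f = 0.01696, h_1 = f(L/D)V²/2g = 5.613 m
Pipe 2: V = 2.269 m/s, Re = 5.47×10^5, ε/D = 4.95×10^-4, f = 0.01748, h_2 = f(L/D)V²/2g = 17.45 m
Series → Q common, losses add: H = Σh = 23.07 m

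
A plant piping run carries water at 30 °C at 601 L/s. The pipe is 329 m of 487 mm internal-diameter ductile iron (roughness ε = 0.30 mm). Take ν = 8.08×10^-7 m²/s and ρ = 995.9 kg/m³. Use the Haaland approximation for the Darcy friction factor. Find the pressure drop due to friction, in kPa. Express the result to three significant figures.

V = 4Q/(πD²) = 4·0.601/(π·0.487²) = 3.226 m/s
Re = VD/ν = 3.226·0.487/8.08×10^-7 = 1.94×10^6 → turbulent
ε/D = 0.30/487 = 6.16×10^-4
Haaland: f = 0.01774
h_f = f(L/D)V²/(2g) = 0.01774·(329/0.487)·3.226²/(2·9.81) = 6.360 m
Δp = ρg·h_f = 995.9·9.81·6.360 = 62.13 kPa

Δp ≈ 62.1 kPa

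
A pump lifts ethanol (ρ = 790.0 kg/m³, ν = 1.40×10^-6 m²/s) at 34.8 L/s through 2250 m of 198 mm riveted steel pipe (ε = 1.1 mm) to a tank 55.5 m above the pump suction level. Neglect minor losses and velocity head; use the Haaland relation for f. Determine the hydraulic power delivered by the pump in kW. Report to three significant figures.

V = 4Q/(πD²) = 1.130 m/s; Re = 1.60×10^5; ε/D = 0.00556; f = 0.03193
h_f = f(L/D)V²/2g = 23.62 m
Total head H = z + h_f = 55.5 + 23.62 = 79.12 m
P_hyd = ρgQH = 790.0·9.81·0.0348·79.12 = 21.34 kW

P_hyd ≈ 21.3 kW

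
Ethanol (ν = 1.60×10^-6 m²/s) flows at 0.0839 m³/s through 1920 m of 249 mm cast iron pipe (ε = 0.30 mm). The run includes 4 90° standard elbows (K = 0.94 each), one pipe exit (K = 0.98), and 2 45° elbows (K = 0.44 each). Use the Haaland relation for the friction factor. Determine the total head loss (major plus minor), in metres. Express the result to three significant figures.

H_L ≈ 25.9 m

V = 4Q/(πD²) = 1.723 m/s; V²/2g = 0.1513 m
Re = 2.68×10^5, ε/D = 0.00120 → f = 0.02143 (Haaland)
Major: h_f = f(L/D)·V²/2g = 0.02143·7711·0.1513 = 25.00 m
Minor: ΣK = 5.62; h_m = ΣK·V²/2g = 0.8503 m
Total H_L = 25.00 + 0.8503 = 25.85 m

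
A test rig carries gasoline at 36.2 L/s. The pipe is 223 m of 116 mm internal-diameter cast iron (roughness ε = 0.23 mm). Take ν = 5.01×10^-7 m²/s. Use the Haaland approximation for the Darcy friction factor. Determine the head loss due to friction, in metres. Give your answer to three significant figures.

h_f ≈ 27.2 m

V = 4Q/(πD²) = 4·0.0362/(π·0.116²) = 3.425 m/s
Re = VD/ν = 3.425·0.116/5.01×10^-7 = 7.93×10^5 → turbulent
ε/D = 0.23/116 = 0.00198
Haaland: f = 0.02362
h_f = f(L/D)V²/(2g) = 0.02362·(223/0.116)·3.425²/(2·9.81) = 27.15 m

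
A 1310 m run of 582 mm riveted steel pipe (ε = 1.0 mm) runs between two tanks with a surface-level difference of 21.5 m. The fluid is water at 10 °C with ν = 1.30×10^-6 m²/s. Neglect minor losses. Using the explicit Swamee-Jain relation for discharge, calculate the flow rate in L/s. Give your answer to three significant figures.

Swamee-Jain (Type II): Q = -0.965·√(gD⁵h_f/L)·ln[ε/(3.7D) + √(3.17ν²L/(gD³h_f))]
√(gD⁵h_f/L) = √(9.81·0.582⁵·21.5/1310) = 0.1037
ε/(3.7D) = 4.64×10^-4; √(3.17ν²L/(gD³h_f)) = 1.30×10^-5
Q = -0.965·0.1037·ln(4.774×10^-4) = 0.7652 m³/s
Check: V = 2.88 m/s, Re = 1.29×10^6, f = 0.02273, h_f = 21.6 m ≈ 21.5 m ✓

Q ≈ 765 L/s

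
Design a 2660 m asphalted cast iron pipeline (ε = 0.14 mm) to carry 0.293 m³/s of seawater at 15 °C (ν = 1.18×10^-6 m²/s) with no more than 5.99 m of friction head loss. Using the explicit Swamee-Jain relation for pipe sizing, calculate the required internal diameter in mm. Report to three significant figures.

D ≈ 557 mm

Swamee-Jain (Type III): D = 0.66·[ε^1.25·(LQ²/(gh_f))^4.75 + ν·Q^9.4·(L/(gh_f))^5.2]^0.04
LQ²/(gh_f) = 3.886; L/(gh_f) = 45.27
Term 1 = ε^1.25·(…)^4.75 = 0.00961; Term 2 = ν·Q^9.4·(…)^5.2 = 0.00468
D = 0.66·(0.00961 + 0.00468)^0.04 = 0.5569 m = 557 mm
Check: V = 1.20 m/s, Re = 5.68×10^5, f = 0.01582, h_f = 5.58 m ≈ 5.99 m ✓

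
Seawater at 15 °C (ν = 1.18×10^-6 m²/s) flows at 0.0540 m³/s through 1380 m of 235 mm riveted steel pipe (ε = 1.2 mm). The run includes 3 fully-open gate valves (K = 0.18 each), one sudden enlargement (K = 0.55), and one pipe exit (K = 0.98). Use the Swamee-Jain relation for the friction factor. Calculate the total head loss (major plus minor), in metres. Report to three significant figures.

H_L ≈ 14.6 m

V = 4Q/(πD²) = 1.245 m/s; V²/2g = 0.07900 m
Re = 2.48×10^5, ε/D = 0.00511 → f = 0.03109 (Swamee-Jain)
Major: h_f = f(L/D)·V²/2g = 0.03109·5872·0.07900 = 14.42 m
Minor: ΣK = 2.07; h_m = ΣK·V²/2g = 0.1635 m
Total H_L = 14.42 + 0.1635 = 14.59 m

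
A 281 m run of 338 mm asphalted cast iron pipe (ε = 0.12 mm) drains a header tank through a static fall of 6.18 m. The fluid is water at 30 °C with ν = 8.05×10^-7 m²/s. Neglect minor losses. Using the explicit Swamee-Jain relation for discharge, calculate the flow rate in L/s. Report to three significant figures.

Q ≈ 271 L/s

Swamee-Jain (Type II): Q = -0.965·√(gD⁵h_f/L)·ln[ε/(3.7D) + √(3.17ν²L/(gD³h_f))]
√(gD⁵h_f/L) = √(9.81·0.338⁵·6.18/281) = 0.03085
ε/(3.7D) = 9.60×10^-5; √(3.17ν²L/(gD³h_f)) = 1.57×10^-5
Q = -0.965·0.03085·ln(1.117×10^-4) = 0.2709 m³/s
Check: V = 3.02 m/s, Re = 1.27×10^6, f = 0.01609, h_f = 6.22 m ≈ 6.18 m ✓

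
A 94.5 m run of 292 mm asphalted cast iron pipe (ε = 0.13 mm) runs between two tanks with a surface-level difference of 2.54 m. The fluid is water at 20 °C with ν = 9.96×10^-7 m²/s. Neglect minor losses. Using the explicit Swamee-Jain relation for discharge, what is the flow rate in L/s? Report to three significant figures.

Q ≈ 202 L/s

Swamee-Jain (Type II): Q = -0.965·√(gD⁵h_f/L)·ln[ε/(3.7D) + √(3.17ν²L/(gD³h_f))]
√(gD⁵h_f/L) = √(9.81·0.292⁵·2.54/94.5) = 0.02366
ε/(3.7D) = 1.20×10^-4; √(3.17ν²L/(gD³h_f)) = 2.19×10^-5
Q = -0.965·0.02366·ln(1.422×10^-4) = 0.2022 m³/s
Check: V = 3.02 m/s, Re = 8.85×10^5, f = 0.01699, h_f = 2.56 m ≈ 2.54 m ✓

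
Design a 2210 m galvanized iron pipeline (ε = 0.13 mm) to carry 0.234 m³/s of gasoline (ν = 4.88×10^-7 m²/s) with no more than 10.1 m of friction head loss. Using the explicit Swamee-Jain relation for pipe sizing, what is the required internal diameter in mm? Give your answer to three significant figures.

Swamee-Jain (Type III): D = 0.66·[ε^1.25·(LQ²/(gh_f))^4.75 + ν·Q^9.4·(L/(gh_f))^5.2]^0.04
LQ²/(gh_f) = 1.221; L/(gh_f) = 22.30
Term 1 = ε^1.25·(…)^4.75 = 3.59×10^-5; Term 2 = ν·Q^9.4·(…)^5.2 = 5.90×10^-6
D = 0.66·(3.59×10^-5 + 5.90×10^-6)^0.04 = 0.4409 m = 441 mm
Check: V = 1.53 m/s, Re = 1.38×10^6, f = 0.01551, h_f = 9.31 m ≈ 10.1 m ✓

D ≈ 441 mm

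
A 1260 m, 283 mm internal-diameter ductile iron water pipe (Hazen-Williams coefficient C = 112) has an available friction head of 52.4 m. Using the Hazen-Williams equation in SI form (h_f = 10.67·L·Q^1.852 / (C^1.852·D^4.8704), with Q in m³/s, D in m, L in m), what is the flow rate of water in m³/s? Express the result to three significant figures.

Rearranging: Q = [h_f·C^1.852·D^4.8704 / (10.67·L)]^(1/1.852)
Q = [52.4·112^1.852·0.283^4.8704 / (10.67·1260)]^0.540 = 0.2026 m³/s

Q ≈ 0.203 m³/s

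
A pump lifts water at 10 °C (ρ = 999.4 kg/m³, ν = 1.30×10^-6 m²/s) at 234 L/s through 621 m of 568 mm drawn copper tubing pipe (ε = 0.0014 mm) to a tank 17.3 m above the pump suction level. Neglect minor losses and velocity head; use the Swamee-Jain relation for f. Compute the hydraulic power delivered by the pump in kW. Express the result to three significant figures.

V = 4Q/(πD²) = 0.9235 m/s; Re = 4.03×10^5; ε/D = 2.46×10^-6; f = 0.01364
h_f = f(L/D)V²/2g = 0.6483 m
Total head H = z + h_f = 17.3 + 0.6483 = 17.95 m
P_hyd = ρgQH = 999.4·9.81·0.234·17.95 = 41.18 kW

P_hyd ≈ 41.2 kW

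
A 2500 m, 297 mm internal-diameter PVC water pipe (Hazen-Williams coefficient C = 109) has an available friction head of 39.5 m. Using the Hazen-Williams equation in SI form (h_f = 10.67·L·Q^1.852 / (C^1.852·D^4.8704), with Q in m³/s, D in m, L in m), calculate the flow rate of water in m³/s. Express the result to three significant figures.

Q ≈ 0.133 m³/s

Rearranging: Q = [h_f·C^1.852·D^4.8704 / (10.67·L)]^(1/1.852)
Q = [39.5·109^1.852·0.297^4.8704 / (10.67·2500)]^0.540 = 0.1328 m³/s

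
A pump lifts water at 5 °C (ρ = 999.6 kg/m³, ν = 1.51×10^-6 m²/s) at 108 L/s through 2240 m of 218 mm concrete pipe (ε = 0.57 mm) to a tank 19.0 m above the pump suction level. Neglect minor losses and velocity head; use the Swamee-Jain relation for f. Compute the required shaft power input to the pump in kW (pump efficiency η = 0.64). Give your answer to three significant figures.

P_shaft ≈ 218 kW

V = 4Q/(πD²) = 2.893 m/s; Re = 4.18×10^5; ε/D = 0.00261; f = 0.02567
h_f = f(L/D)V²/2g = 112.5 m
Total head H = z + h_f = 19.0 + 112.5 = 131.5 m
P_hyd = ρgQH = 999.6·9.81·0.108·131.5 = 139.3 kW
P_shaft = P_hyd/η = 139.3/0.64 = 217.7 kW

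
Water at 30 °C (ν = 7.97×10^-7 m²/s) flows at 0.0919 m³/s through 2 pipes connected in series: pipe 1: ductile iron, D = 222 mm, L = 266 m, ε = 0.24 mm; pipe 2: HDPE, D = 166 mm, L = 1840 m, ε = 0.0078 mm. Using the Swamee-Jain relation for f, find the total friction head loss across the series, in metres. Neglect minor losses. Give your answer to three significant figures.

H ≈ 138 m

Pipe 1: V = 2.374 m/s, Re = 6.61×10^5, ε/D = 0.00108, f = 0.02055, h_1 = f(L/D)V²/2g = 7.075 m
Pipe 2: V = 4.246 m/s, Re = 8.84×10^5, ε/D = 4.70×10^-5, f = 0.01281, h_2 = f(L/D)V²/2g = 130.5 m
Series → Q common, losses add: H = Σh = 137.6 m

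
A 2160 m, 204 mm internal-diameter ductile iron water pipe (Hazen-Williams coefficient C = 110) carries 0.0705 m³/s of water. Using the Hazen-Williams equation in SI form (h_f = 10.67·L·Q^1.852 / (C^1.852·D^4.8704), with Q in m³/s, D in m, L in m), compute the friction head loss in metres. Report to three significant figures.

h_f ≈ 64.7 m

h_f = 10.67·2160·0.0705^1.852 / (110^1.852·0.204^4.8704) = 64.74 m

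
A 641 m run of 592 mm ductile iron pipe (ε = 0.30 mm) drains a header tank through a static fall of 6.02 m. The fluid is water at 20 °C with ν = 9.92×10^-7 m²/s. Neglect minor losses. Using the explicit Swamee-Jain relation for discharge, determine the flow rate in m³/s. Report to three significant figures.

Q ≈ 0.696 m³/s

Swamee-Jain (Type II): Q = -0.965·√(gD⁵h_f/L)·ln[ε/(3.7D) + √(3.17ν²L/(gD³h_f))]
√(gD⁵h_f/L) = √(9.81·0.592⁵·6.02/641) = 0.08185
ε/(3.7D) = 1.37×10^-4; √(3.17ν²L/(gD³h_f)) = 1.28×10^-5
Q = -0.965·0.08185·ln(1.497×10^-4) = 0.6956 m³/s
Check: V = 2.53 m/s, Re = 1.51×10^6, f = 0.01717, h_f = 6.05 m ≈ 6.02 m ✓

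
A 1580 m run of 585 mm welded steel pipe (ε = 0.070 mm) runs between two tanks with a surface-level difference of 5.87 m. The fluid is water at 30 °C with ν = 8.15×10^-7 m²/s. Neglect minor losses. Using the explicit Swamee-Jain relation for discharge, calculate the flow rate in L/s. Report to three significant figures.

Swamee-Jain (Type II): Q = -0.965·√(gD⁵h_f/L)·ln[ε/(3.7D) + √(3.17ν²L/(gD³h_f))]
√(gD⁵h_f/L) = √(9.81·0.585⁵·5.87/1580) = 0.04997
ε/(3.7D) = 3.23×10^-5; √(3.17ν²L/(gD³h_f)) = 1.70×10^-5
Q = -0.965·0.04997·ln(4.933×10^-5) = 0.4782 m³/s
Check: V = 1.78 m/s, Re = 1.28×10^6, f = 0.01355, h_f = 5.91 m ≈ 5.87 m ✓

Q ≈ 478 L/s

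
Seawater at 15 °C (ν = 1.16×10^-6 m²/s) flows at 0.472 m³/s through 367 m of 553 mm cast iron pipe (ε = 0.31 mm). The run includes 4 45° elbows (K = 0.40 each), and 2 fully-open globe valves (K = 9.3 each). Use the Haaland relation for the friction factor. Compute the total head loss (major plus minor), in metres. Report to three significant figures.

H_L ≈ 6.28 m

V = 4Q/(πD²) = 1.965 m/s; V²/2g = 0.1968 m
Re = 9.37×10^5, ε/D = 5.61×10^-4 → f = 0.01760 (Haaland)
Major: h_f = f(L/D)·V²/2g = 0.01760·663.7·0.1968 = 2.299 m
Minor: ΣK = 20.2; h_m = ΣK·V²/2g = 3.976 m
Total H_L = 2.299 + 3.976 = 6.275 m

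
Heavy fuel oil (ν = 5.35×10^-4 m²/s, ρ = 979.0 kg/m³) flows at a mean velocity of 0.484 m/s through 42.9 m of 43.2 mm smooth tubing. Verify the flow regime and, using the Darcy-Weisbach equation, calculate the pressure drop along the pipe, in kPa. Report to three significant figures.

Δp ≈ 186 kPa

Re = VD/ν = 0.484·0.04320/5.35×10^-4 = 39.1 → laminar (Re < 2300)
f = 64/Re = 1.638
h_f = f(L/D)V²/(2g) = 1.638·(42.9/0.04320)·0.484²/(2·9.81) = 19.42 m
Δp = ρg·h_f = 979.0·9.81·19.42 = 186.5 kPa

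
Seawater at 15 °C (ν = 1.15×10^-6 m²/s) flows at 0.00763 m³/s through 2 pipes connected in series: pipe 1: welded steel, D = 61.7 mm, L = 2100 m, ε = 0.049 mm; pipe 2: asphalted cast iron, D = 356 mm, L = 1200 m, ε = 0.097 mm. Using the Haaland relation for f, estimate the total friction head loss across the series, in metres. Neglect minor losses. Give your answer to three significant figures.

Pipe 1: V = 2.552 m/s, Re = 1.37×10^5, ε/D = 7.94×10^-4, f = 0.02062, h_1 = f(L/D)V²/2g = 232.9 m
Pipe 2: V = 0.07665 m/s, Re = 2.37×10^4, ε/D = 2.72×10^-4, f = 0.02520, h_2 = f(L/D)V²/2g = 0.02544 m
Series → Q common, losses add: H = Σh = 232.9 m

H ≈ 233 m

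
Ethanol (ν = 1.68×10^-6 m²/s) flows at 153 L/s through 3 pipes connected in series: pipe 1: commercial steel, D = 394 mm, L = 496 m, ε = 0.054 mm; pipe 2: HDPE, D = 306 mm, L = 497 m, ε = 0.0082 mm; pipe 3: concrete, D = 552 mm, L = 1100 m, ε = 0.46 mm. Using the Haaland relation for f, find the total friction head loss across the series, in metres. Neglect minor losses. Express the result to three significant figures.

H ≈ 7.43 m

Pipe 1: V = 1.255 m/s, Re = 2.94×10^5, ε/D = 1.37×10^-4, f = 0.01559, h_1 = f(L/D)V²/2g = 1.575 m
Pipe 2: V = 2.080 m/s, Re = 3.79×10^5, ε/D = 2.68×10^-5, f = 0.01400, h_2 = f(L/D)V²/2g = 5.017 m
Pipe 3: V = 0.6393 m/s, Re = 2.10×10^5, ε/D = 8.33×10^-4, f = 0.02016, h_3 = f(L/D)V²/2g = 0.8370 m
Series → Q common, losses add: H = Σh = 7.429 m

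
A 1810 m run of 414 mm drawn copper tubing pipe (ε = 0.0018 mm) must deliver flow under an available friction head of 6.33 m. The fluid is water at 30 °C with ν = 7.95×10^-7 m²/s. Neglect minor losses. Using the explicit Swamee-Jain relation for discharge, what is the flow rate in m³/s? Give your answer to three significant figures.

Swamee-Jain (Type II): Q = -0.965·√(gD⁵h_f/L)·ln[ε/(3.7D) + √(3.17ν²L/(gD³h_f))]
√(gD⁵h_f/L) = √(9.81·0.414⁵·6.33/1810) = 0.02043
ε/(3.7D) = 1.18×10^-6; √(3.17ν²L/(gD³h_f)) = 2.87×10^-5
Q = -0.965·0.02043·ln(2.986×10^-5) = 0.2054 m³/s
Check: V = 1.53 m/s, Re = 7.94×10^5, f = 0.01216, h_f = 6.31 m ≈ 6.33 m ✓

Q ≈ 0.205 m³/s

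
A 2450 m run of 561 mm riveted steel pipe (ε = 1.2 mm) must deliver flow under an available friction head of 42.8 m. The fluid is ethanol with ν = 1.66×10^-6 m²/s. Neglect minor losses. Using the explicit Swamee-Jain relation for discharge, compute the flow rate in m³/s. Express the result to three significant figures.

Q ≈ 0.699 m³/s

Swamee-Jain (Type II): Q = -0.965·√(gD⁵h_f/L)·ln[ε/(3.7D) + √(3.17ν²L/(gD³h_f))]
√(gD⁵h_f/L) = √(9.81·0.561⁵·42.8/2450) = 0.09758
ε/(3.7D) = 5.78×10^-4; √(3.17ν²L/(gD³h_f)) = 1.70×10^-5
Q = -0.965·0.09758·ln(5.951×10^-4) = 0.6994 m³/s
Check: V = 2.83 m/s, Re = 9.56×10^5, f = 0.02410, h_f = 43.0 m ≈ 42.8 m ✓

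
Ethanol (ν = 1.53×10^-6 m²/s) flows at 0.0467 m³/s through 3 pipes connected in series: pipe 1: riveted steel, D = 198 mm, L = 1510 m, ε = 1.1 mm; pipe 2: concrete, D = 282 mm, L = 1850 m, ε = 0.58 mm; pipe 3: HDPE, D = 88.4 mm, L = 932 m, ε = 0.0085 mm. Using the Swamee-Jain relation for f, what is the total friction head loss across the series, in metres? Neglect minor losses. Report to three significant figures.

H ≈ 489 m

Pipe 1: V = 1.517 m/s, Re = 1.96×10^5, ε/D = 0.00556, f = 0.03198, h_1 = f(L/D)V²/2g = 28.60 m
Pipe 2: V = 0.7477 m/s, Re = 1.38×10^5, ε/D = 0.00206, f = 0.02504, h_2 = f(L/D)V²/2g = 4.680 m
Pipe 3: V = 7.609 m/s, Re = 4.40×10^5, ε/D = 9.62×10^-5, f = 0.01465, h_3 = f(L/D)V²/2g = 455.6 m
Series → Q common, losses add: H = Σh = 488.9 m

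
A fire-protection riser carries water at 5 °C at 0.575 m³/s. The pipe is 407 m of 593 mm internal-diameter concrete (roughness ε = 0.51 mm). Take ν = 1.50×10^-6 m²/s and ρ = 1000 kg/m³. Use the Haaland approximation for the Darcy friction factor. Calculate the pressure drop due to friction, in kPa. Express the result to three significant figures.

V = 4Q/(πD²) = 4·0.575/(π·0.593²) = 2.082 m/s
Re = VD/ν = 2.082·0.593/1.50×10^-6 = 8.23×10^5 → turbulent
ε/D = 0.51/593 = 8.60×10^-4
Haaland: f = 0.01933
h_f = f(L/D)V²/(2g) = 0.01933·(407/0.593)·2.082²/(2·9.81) = 2.931 m
Δp = ρg·h_f = 1000·9.81·2.931 = 28.75 kPa

Δp ≈ 28.8 kPa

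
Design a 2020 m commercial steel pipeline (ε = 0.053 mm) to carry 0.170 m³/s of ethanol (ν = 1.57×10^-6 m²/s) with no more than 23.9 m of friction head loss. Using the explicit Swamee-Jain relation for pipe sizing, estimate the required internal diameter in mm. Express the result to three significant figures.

Swamee-Jain (Type III): D = 0.66·[ε^1.25·(LQ²/(gh_f))^4.75 + ν·Q^9.4·(L/(gh_f))^5.2]^0.04
LQ²/(gh_f) = 0.2490; L/(gh_f) = 8.616
Term 1 = ε^1.25·(…)^4.75 = 6.13×10^-9; Term 2 = ν·Q^9.4·(…)^5.2 = 6.69×10^-9
D = 0.66·(6.13×10^-9 + 6.69×10^-9)^0.04 = 0.3190 m = 319 mm
Check: V = 2.13 m/s, Re = 4.32×10^5, f = 0.01540, h_f = 22.5 m ≈ 23.9 m ✓

D ≈ 319 mm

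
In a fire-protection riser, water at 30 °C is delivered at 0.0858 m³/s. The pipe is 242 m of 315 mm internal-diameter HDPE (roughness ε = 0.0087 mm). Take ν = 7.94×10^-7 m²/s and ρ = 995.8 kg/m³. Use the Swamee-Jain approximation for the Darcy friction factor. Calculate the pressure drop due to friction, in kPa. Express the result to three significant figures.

Δp ≈ 6.40 kPa

V = 4Q/(πD²) = 4·0.0858/(π·0.315²) = 1.101 m/s
Re = VD/ν = 1.101·0.315/7.94×10^-7 = 4.37×10^5 → turbulent
ε/D = 0.0087/315 = 2.76×10^-5
Swamee-Jain: f = 0.01381
h_f = f(L/D)V²/(2g) = 0.01381·(242/0.315)·1.101²/(2·9.81) = 0.6555 m
Δp = ρg·h_f = 995.8·9.81·0.6555 = 6.403 kPa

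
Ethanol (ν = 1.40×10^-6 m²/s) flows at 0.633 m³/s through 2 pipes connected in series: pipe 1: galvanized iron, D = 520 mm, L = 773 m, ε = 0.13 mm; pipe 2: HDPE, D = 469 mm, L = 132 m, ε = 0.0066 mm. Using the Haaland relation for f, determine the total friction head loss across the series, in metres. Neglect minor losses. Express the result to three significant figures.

Pipe 1: V = 2.981 m/s, Re = 1.11×10^6, ε/D = 2.50×10^-4, f = 0.01506, h_1 = f(L/D)V²/2g = 10.14 m
Pipe 2: V = 3.664 m/s, Re = 1.23×10^6, ε/D = 1.41×10^-5, f = 0.01150, h_2 = f(L/D)V²/2g = 2.214 m
Series → Q common, losses add: H = Σh = 12.35 m

H ≈ 12.4 m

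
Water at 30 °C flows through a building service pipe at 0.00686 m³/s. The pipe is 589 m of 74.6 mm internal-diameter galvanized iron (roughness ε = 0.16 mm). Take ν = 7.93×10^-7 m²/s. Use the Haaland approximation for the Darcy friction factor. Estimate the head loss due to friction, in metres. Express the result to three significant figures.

h_f ≈ 24.7 m

V = 4Q/(πD²) = 4·0.00686/(π·0.0746²) = 1.569 m/s
Re = VD/ν = 1.569·0.0746/7.93×10^-7 = 1.48×10^5 → turbulent
ε/D = 0.16/74.6 = 0.00214
Haaland: f = 0.02491
h_f = f(L/D)V²/(2g) = 0.02491·(589/0.0746)·1.569²/(2·9.81) = 24.69 m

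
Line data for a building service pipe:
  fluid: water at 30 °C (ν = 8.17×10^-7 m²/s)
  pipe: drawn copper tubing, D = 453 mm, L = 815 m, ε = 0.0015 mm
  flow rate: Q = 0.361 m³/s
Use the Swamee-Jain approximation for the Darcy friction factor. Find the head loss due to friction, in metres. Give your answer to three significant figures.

V = 4Q/(πD²) = 4·0.361/(π·0.453²) = 2.240 m/s
Re = VD/ν = 2.240·0.453/8.17×10^-7 = 1.24×10^6 → turbulent
ε/D = 0.0015/453 = 3.31×10^-6
Swamee-Jain: f = 0.01129
h_f = f(L/D)V²/(2g) = 0.01129·(815/0.453)·2.240²/(2·9.81) = 5.194 m

h_f ≈ 5.19 m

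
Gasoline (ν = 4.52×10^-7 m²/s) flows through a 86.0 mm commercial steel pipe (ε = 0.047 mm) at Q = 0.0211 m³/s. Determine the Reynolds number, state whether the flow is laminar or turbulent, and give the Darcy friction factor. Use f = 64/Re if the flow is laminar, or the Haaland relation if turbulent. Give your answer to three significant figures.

Re ≈ 6.91×10^5; turbulent; f ≈ 0.0177

V = 4Q/(πD²) = 3.632 m/s
Re = VD/ν = 3.632·0.0860/4.52×10^-7 = 6.91×10^5
Re > 4000 → turbulent; ε/D = 5.47×10^-4
Haaland: f = 0.01766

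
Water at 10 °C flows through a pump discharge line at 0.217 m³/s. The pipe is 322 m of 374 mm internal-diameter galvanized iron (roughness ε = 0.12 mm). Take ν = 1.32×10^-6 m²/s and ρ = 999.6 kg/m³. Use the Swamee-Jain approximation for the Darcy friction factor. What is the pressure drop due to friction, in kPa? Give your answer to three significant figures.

Δp ≈ 27.6 kPa

V = 4Q/(πD²) = 4·0.217/(π·0.374²) = 1.975 m/s
Re = VD/ν = 1.975·0.374/1.32×10^-6 = 5.60×10^5 → turbulent
ε/D = 0.12/374 = 3.21×10^-4
Swamee-Jain: f = 0.01642
h_f = f(L/D)V²/(2g) = 0.01642·(322/0.374)·1.975²/(2·9.81) = 2.811 m
Δp = ρg·h_f = 999.6·9.81·2.811 = 27.56 kPa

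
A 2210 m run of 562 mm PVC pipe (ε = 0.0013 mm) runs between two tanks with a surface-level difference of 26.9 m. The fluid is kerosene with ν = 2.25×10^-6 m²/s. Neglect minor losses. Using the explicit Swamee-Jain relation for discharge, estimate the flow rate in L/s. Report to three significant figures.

Q ≈ 827 L/s

Swamee-Jain (Type II): Q = -0.965·√(gD⁵h_f/L)·ln[ε/(3.7D) + √(3.17ν²L/(gD³h_f))]
√(gD⁵h_f/L) = √(9.81·0.562⁵·26.9/2210) = 0.08182
ε/(3.7D) = 6.25×10^-7; √(3.17ν²L/(gD³h_f)) = 2.75×10^-5
Q = -0.965·0.08182·ln(2.814×10^-5) = 0.8273 m³/s
Check: V = 3.34 m/s, Re = 8.33×10^5, f = 0.01202, h_f = 26.8 m ≈ 26.9 m ✓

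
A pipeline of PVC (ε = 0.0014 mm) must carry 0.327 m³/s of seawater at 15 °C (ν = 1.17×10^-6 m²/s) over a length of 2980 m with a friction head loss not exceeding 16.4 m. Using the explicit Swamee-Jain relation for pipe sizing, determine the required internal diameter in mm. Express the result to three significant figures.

D ≈ 461 mm

Swamee-Jain (Type III): D = 0.66·[ε^1.25·(LQ²/(gh_f))^4.75 + ν·Q^9.4·(L/(gh_f))^5.2]^0.04
LQ²/(gh_f) = 1.981; L/(gh_f) = 18.52
Term 1 = ε^1.25·(…)^4.75 = 1.24×10^-6; Term 2 = ν·Q^9.4·(…)^5.2 = 1.25×10^-4
D = 0.66·(1.24×10^-6 + 1.25×10^-4)^0.04 = 0.4609 m = 461 mm
Check: V = 1.96 m/s, Re = 7.72×10^5, f = 0.01219, h_f = 15.4 m ≈ 16.4 m ✓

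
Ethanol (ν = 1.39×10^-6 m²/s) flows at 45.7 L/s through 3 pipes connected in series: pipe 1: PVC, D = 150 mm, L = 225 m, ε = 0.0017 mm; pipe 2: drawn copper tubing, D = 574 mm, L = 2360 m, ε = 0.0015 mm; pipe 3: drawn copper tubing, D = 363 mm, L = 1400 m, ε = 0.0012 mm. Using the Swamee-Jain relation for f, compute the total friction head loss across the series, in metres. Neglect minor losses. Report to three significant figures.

Pipe 1: V = 2.586 m/s, Re = 2.79×10^5, ε/D = 1.13×10^-5, f = 0.01470, h_1 = f(L/D)V²/2g = 7.515 m
Pipe 2: V = 0.1766 m/s, Re = 7.29×10^4, ε/D = 2.61×10^-6, f = 0.01912, h_2 = f(L/D)V²/2g = 0.1249 m
Pipe 3: V = 0.4416 m/s, Re = 1.15×10^5, ε/D = 3.31×10^-6, f = 0.01736, h_3 = f(L/D)V²/2g = 0.6656 m
Series → Q common, losses add: H = Σh = 8.306 m

H ≈ 8.31 m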